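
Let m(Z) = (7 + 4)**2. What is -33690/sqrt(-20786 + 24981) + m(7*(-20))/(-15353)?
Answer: -121/15353 - 6738*sqrt(4195)/839 ≈ -520.17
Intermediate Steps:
m(Z) = 121 (m(Z) = 11**2 = 121)
-33690/sqrt(-20786 + 24981) + m(7*(-20))/(-15353) = -33690/sqrt(-20786 + 24981) + 121/(-15353) = -33690*sqrt(4195)/4195 + 121*(-1/15353) = -6738*sqrt(4195)/839 - 121/15353 = -121/15353 - 6738*sqrt(4195)/839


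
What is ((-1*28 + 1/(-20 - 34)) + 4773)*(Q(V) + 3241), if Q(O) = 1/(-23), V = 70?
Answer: 9549911059/621 ≈ 1.5378e+7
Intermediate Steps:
Q(O) = -1/23
((-1*28 + 1/(-20 - 34)) + 4773)*(Q(V) + 3241) = ((-1*28 + 1/(-20 - 34)) + 4773)*(-1/23 + 3241) = ((-28 + 1/(-54)) + 4773)*(74542/23) = ((-28 - 1/54) + 4773)*(74542/23) = (-1513/54 + 4773)*(74542/23) = (256229/54)*(74542/23) = 9549911059/621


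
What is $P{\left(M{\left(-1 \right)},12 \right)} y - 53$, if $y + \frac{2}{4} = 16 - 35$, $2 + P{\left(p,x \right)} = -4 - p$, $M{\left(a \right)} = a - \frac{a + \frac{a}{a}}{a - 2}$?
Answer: $\frac{89}{2} \approx 44.5$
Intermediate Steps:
$M{\left(a \right)} = a - \frac{1 + a}{-2 + a}$ ($M{\left(a \right)} = a - \frac{a + 1}{-2 + a} = a - \frac{1 + a}{-2 + a}$)
$P{\left(p,x \right)} = -6 - p$ ($P{\left(p,x \right)} = -2 - \left(4 + p\right) = -6 - p$)
$y = - \frac{39}{2}$ ($y = - \frac{1}{2} + \left(16 - 35\right) = - \frac{1}{2} - 19 = - \frac{39}{2} \approx -19.5$)
$P{\left(M{\left(-1 \right)},12 \right)} y - 53 = \left(-6 - \frac{-1 + \left(-1\right)^{2} - -3}{-2 - 1}\right) \left(- \frac{39}{2}\right) - 53 = \left(-6 - \frac{-1 + 1 + 3}{-3}\right) \left(- \frac{39}{2}\right) - 53 = \left(-6 - \left(- \frac{1}{3}\right) 3\right) \left(- \frac{39}{2}\right) - 53 = \left(-6 - -1\right) \left(- \frac{39}{2}\right) - 53 = \left(-6 + 1\right) \left(- \frac{39}{2}\right) - 53 = \left(-5\right) \left(- \frac{39}{2}\right) - 53 = \frac{195}{2} - 53 = \frac{89}{2}$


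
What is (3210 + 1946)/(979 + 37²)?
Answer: 1289/587 ≈ 2.1959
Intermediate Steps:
(3210 + 1946)/(979 + 37²) = 5156/(979 + 1369) = 5156/2348 = 5156*(1/2348) = 1289/587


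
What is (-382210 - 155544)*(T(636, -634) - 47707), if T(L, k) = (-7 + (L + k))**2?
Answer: 25641186228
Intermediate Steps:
T(L, k) = (-7 + L + k)**2
(-382210 - 155544)*(T(636, -634) - 47707) = (-382210 - 155544)*((-7 + 636 - 634)**2 - 47707) = -537754*((-5)**2 - 47707) = -537754*(25 - 47707) = -537754*(-47682) = 25641186228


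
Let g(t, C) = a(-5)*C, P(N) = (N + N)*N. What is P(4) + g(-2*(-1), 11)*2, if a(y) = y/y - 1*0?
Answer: 54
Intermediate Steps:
a(y) = 1 (a(y) = 1 + 0 = 1)
P(N) = 2*N² (P(N) = (2*N)*N = 2*N²)
g(t, C) = C (g(t, C) = 1*C = C)
P(4) + g(-2*(-1), 11)*2 = 2*4² + 11*2 = 2*16 + 22 = 32 + 22 = 54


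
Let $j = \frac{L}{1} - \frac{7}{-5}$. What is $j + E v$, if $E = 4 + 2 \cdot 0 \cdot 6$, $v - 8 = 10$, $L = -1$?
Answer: $\frac{362}{5} \approx 72.4$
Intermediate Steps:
$v = 18$ ($v = 8 + 10 = 18$)
$j = \frac{2}{5}$ ($j = - 1^{-1} - \frac{7}{-5} = \left(-1\right) 1 - - \frac{7}{5} = -1 + \frac{7}{5} = \frac{2}{5} \approx 0.4$)
$E = 4$ ($E = 4 + 0 \cdot 6 = 4 + 0 = 4$)
$j + E v = \frac{2}{5} + 4 \cdot 18 = \frac{2}{5} + 72 = \frac{362}{5}$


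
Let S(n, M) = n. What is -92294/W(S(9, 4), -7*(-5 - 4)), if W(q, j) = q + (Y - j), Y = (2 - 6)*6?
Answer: 46147/39 ≈ 1183.3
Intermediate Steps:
Y = -24 (Y = -4*6 = -24)
W(q, j) = -24 + q - j (W(q, j) = q + (-24 - j) = -24 + q - j)
-92294/W(S(9, 4), -7*(-5 - 4)) = -92294/(-24 + 9 - (-7)*(-5 - 4)) = -92294/(-24 + 9 - (-7)*(-9)) = -92294/(-24 + 9 - 1*63) = -92294/(-24 + 9 - 63) = -92294/(-78) = -92294*(-1/78) = 46147/39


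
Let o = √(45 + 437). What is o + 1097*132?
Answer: 144804 + √482 ≈ 1.4483e+5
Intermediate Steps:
o = √482 ≈ 21.954
o + 1097*132 = √482 + 1097*132 = √482 + 144804 = 144804 + √482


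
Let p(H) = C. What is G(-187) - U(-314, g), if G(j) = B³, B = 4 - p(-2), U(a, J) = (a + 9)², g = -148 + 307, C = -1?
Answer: -92900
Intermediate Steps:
p(H) = -1
g = 159
U(a, J) = (9 + a)²
B = 5 (B = 4 - 1*(-1) = 4 + 1 = 5)
G(j) = 125 (G(j) = 5³ = 125)
G(-187) - U(-314, g) = 125 - (9 - 314)² = 125 - 1*(-305)² = 125 - 1*93025 = 125 - 93025 = -92900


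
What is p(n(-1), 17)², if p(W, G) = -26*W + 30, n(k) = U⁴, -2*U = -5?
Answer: 62173225/64 ≈ 9.7146e+5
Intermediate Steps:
U = 5/2 (U = -½*(-5) = 5/2 ≈ 2.5000)
n(k) = 625/16 (n(k) = (5/2)⁴ = 625/16)
p(W, G) = 30 - 26*W
p(n(-1), 17)² = (30 - 26*625/16)² = (30 - 8125/8)² = (-7885/8)² = 62173225/64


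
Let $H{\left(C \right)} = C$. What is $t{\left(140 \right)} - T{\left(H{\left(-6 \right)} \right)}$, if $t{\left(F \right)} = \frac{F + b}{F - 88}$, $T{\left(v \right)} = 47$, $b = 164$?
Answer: $- \frac{535}{13} \approx -41.154$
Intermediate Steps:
$t{\left(F \right)} = \frac{164 + F}{-88 + F}$ ($t{\left(F \right)} = \frac{F + 164}{F - 88} = \frac{164 + F}{-88 + F}$)
$t{\left(140 \right)} - T{\left(H{\left(-6 \right)} \right)} = \frac{164 + 140}{-88 + 140} - 47 = \frac{1}{52} \cdot 304 - 47 = \frac{76}{13} - 47 = - \frac{535}{13}$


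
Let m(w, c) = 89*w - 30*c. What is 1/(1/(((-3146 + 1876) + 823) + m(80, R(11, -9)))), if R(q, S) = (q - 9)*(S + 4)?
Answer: 6973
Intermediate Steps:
R(q, S) = (-9 + q)*(4 + S)
m(w, c) = -30*c + 89*w
1/(1/(((-3146 + 1876) + 823) + m(80, R(11, -9)))) = 1/(1/(((-3146 + 1876) + 823) + (-30*(-36 - 9*(-9) + 4*11 - 9*11) + 89*80))) = 1/(1/((-1270 + 823) + (-30*(-36 + 81 + 44 - 99) + 7120))) = 1/(1/(-447 + (-30*(-10) + 7120))) = 1/(1/(-447 + (300 + 7120))) = 1/(1/(-447 + 7420)) = 1/(1/6973) = 6973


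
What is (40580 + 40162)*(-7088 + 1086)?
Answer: -484613484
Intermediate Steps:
(40580 + 40162)*(-7088 + 1086) = 80742*(-6002) = -484613484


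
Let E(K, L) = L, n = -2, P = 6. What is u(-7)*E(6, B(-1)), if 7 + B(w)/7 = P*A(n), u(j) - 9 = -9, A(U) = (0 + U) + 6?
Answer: 0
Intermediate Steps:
A(U) = 6 + U (A(U) = U + 6 = 6 + U)
u(j) = 0 (u(j) = 9 - 9 = 0)
B(w) = 119 (B(w) = -49 + 7*(6*(6 - 2)) = -49 + 7*(6*4) = -49 + 7*24 = -49 + 168 = 119)
u(-7)*E(6, B(-1)) = 0*119 = 0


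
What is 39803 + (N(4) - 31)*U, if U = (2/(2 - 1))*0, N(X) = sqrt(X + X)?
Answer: 39803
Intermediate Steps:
N(X) = sqrt(2)*sqrt(X) (N(X) = sqrt(2*X) = sqrt(2)*sqrt(X))
U = 0 (U = (2/1)*0 = (2*1)*0 = 2*0 = 0)
39803 + (N(4) - 31)*U = 39803 + (sqrt(2)*sqrt(4) - 31)*0 = 39803 + (sqrt(2)*2 - 31)*0 = 39803 + (2*sqrt(2) - 31)*0 = 39803 + (-31 + 2*sqrt(2))*0 = 39803 + 0 = 39803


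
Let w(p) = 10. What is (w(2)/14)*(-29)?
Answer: -145/7 ≈ -20.714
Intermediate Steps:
(w(2)/14)*(-29) = (10/14)*(-29) = (10*(1/14))*(-29) = (5/7)*(-29) = -145/7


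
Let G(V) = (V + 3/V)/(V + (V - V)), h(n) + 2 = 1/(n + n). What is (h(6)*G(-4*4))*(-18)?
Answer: 17871/512 ≈ 34.904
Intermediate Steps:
h(n) = -2 + 1/(2*n) (h(n) = -2 + 1/(n + n) = -2 + 1/(2*n))
G(V) = (V + 3/V)/V (G(V) = (V + 3/V)/(V + 0) = (V + 3/V)/V)
(h(6)*G(-4*4))*(-18) = ((-2 + (1/2)/6)*(1 + 3/(-4*4)**2))*(-18) = ((-2 + (1/2)*(1/6))*(1 + 3/(-16)**2))*(-18) = ((-2 + 1/12)*(1 + 3*(1/256)))*(-18) = -23*(1 + 3/256)/12*(-18) = -23/12*259/256*(-18) = -5957/3072*(-18) = 17871/512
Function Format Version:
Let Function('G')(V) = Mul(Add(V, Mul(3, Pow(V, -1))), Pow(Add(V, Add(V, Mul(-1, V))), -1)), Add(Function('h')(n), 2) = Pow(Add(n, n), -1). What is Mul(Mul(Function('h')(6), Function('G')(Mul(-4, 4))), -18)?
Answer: Rational(17871, 512) ≈ 34.904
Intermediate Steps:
Function('h')(n) = Add(-2, Mul(Rational(1, 2), Pow(n, -1))) (Function('h')(n) = Add(-2, Pow(Add(n, n), -1)) = Add(-2, Pow(Mul(2, n), -1)) = Add(-2, Mul(Rational(1, 2), Pow(n, -1))))
Function('G')(V) = Mul(Pow(V, -1), Add(V, Mul(3, Pow(V, -1)))) (Function('G')(V) = Mul(Add(V, Mul(3, Pow(V, -1))), Pow(Add(V, 0), -1)) = Mul(Add(V, Mul(3, Pow(V, -1))), Pow(V, -1)) = Mul(Pow(V, -1), Add(V, Mul(3, Pow(V, -1)))))
Mul(Mul(Function('h')(6), Function('G')(Mul(-4, 4))), -18) = Mul(Mul(Add(-2, Mul(Rational(1, 2), Pow(6, -1))), Add(1, Mul(3, Pow(Mul(-4, 4), -2)))), -18) = Mul(Mul(Add(-2, Mul(Rational(1, 2), Rational(1, 6))), Add(1, Mul(3, Pow(-16, -2)))), -18) = Mul(Mul(Add(-2, Rational(1, 12)), Add(1, Mul(3, Rational(1, 256)))), -18) = Mul(Mul(Rational(-23, 12), Add(1, Rational(3, 256))), -18) = Mul(Mul(Rational(-23, 12), Rational(259, 256)), -18) = Mul(Rational(-5957, 3072), -18) = Rational(17871, 512)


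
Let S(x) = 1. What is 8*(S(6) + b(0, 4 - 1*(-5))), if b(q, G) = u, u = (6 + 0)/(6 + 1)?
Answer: 104/7 ≈ 14.857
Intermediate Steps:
u = 6/7 ≈ 0.85714
b(q, G) = 6/7
8*(S(6) + b(0, 4 - 1*(-5))) = 8*(1 + 6/7) = 8*(13/7) = 104/7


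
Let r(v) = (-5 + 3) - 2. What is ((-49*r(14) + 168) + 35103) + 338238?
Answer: 373705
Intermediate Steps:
r(v) = -4 (r(v) = -2 - 2 = -4)
((-49*r(14) + 168) + 35103) + 338238 = ((-49*(-4) + 168) + 35103) + 338238 = ((196 + 168) + 35103) + 338238 = (364 + 35103) + 338238 = 35467 + 338238 = 373705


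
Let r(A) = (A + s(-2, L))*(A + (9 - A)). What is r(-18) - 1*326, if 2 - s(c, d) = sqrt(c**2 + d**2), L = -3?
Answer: -470 - 9*sqrt(13) ≈ -502.45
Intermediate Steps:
s(c, d) = 2 - sqrt(c**2 + d**2)
r(A) = 18 - 9*sqrt(13) + 9*A (r(A) = (A + (2 - sqrt((-2)**2 + (-3)**2)))*(A + (9 - A)) = (A + (2 - sqrt(4 + 9)))*9 = (A + (2 - sqrt(13)))*9 = (2 + A - sqrt(13))*9 = 18 - 9*sqrt(13) + 9*A)
r(-18) - 1*326 = (18 - 9*sqrt(13) + 9*(-18)) - 1*326 = (18 - 9*sqrt(13) - 162) - 326 = (-144 - 9*sqrt(13)) - 326 = -470 - 9*sqrt(13)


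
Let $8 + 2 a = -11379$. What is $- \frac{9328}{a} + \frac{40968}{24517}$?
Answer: $\frac{923891768}{279175079} \approx 3.3094$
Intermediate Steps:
$a = - \frac{11387}{2}$ ($a = -4 + \frac{1}{2} \left(-11379\right) = -4 - \frac{11379}{2} = - \frac{11387}{2} \approx -5693.5$)
$- \frac{9328}{a} + \frac{40968}{24517} = - \frac{9328}{- \frac{11387}{2}} + \frac{40968}{24517} = \left(-9328\right) \left(- \frac{2}{11387}\right) + 40968 \cdot \frac{1}{24517} = \frac{18656}{11387} + \frac{40968}{24517} = \frac{923891768}{279175079}$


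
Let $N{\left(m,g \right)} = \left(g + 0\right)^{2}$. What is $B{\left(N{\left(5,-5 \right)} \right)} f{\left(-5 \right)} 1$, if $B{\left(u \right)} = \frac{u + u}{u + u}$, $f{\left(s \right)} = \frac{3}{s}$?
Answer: $- \frac{3}{5} \approx -0.6$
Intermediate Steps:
$N{\left(m,g \right)} = g^{2}$
$B{\left(u \right)} = 1$ ($B{\left(u \right)} = \frac{2 u}{2 u} = 2 u \frac{1}{2 u} = 1$)
$B{\left(N{\left(5,-5 \right)} \right)} f{\left(-5 \right)} 1 = 1 \frac{3}{-5} \cdot 1 = 1 \cdot 3 \left(- \frac{1}{5}\right) 1 = 1 \left(- \frac{3}{5}\right) 1 = \left(- \frac{3}{5}\right) 1 = - \frac{3}{5}$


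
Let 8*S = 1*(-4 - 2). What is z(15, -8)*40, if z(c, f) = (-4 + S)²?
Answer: 1805/2 ≈ 902.50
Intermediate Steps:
S = -¾ (S = (1*(-4 - 2))/8 = (1*(-6))/8 = (⅛)*(-6) = -¾ ≈ -0.75000)
z(c, f) = 361/16 (z(c, f) = (-4 - ¾)² = (-19/4)² = 361/16)
z(15, -8)*40 = (361/16)*40 = 1805/2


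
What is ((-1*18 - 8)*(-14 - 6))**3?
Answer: 140608000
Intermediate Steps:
((-1*18 - 8)*(-14 - 6))**3 = ((-18 - 8)*(-20))**3 = (-26*(-20))**3 = 520**3 = 140608000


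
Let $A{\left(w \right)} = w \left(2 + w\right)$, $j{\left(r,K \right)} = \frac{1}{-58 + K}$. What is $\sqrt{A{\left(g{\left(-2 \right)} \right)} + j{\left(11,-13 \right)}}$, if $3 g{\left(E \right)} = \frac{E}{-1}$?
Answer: $\frac{7 \sqrt{1633}}{213} \approx 1.328$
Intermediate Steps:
$g{\left(E \right)} = - \frac{E}{3}$ ($g{\left(E \right)} = \frac{E \frac{1}{-1}}{3} = \frac{E \left(-1\right)}{3} = \frac{\left(-1\right) E}{3} = - \frac{E}{3}$)
$\sqrt{A{\left(g{\left(-2 \right)} \right)} + j{\left(11,-13 \right)}} = \sqrt{\left(- \frac{1}{3}\right) \left(-2\right) \left(2 - - \frac{2}{3}\right) + \frac{1}{-58 - 13}} = \sqrt{\frac{2 \left(2 + \frac{2}{3}\right)}{3} + \frac{1}{-71}} = \sqrt{\frac{2}{3} \cdot \frac{8}{3} - \frac{1}{71}} = \sqrt{\frac{16}{9} - \frac{1}{71}} = \sqrt{\frac{1127}{639}} = \frac{7 \sqrt{1633}}{213}$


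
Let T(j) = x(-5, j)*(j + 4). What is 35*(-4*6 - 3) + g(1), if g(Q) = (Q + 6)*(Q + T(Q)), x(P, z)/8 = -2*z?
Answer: -1498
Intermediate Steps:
x(P, z) = -16*z (x(P, z) = 8*(-2*z) = -16*z)
T(j) = -16*j*(4 + j) (T(j) = (-16*j)*(j + 4) = (-16*j)*(4 + j) = -16*j*(4 + j))
g(Q) = (6 + Q)*(Q - 16*Q*(4 + Q)) (g(Q) = (Q + 6)*(Q - 16*Q*(4 + Q)) = (6 + Q)*(Q - 16*Q*(4 + Q)))
35*(-4*6 - 3) + g(1) = 35*(-4*6 - 3) + 1*(-378 - 159*1 - 16*1**2) = 35*(-24 - 3) + 1*(-378 - 159 - 16*1) = 35*(-27) + 1*(-378 - 159 - 16) = -945 + 1*(-553) = -945 - 553 = -1498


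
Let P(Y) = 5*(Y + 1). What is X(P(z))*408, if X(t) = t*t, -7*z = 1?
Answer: 367200/49 ≈ 7493.9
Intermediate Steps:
z = -⅐ (z = -⅐*1 = -⅐ ≈ -0.14286)
P(Y) = 5 + 5*Y (P(Y) = 5*(1 + Y) = 5 + 5*Y)
X(t) = t²
X(P(z))*408 = (5 + 5*(-⅐))²*408 = (5 - 5/7)²*408 = (30/7)²*408 = (900/49)*408 = 367200/49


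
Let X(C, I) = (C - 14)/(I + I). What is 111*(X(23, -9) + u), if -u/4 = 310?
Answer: -275391/2 ≈ -1.3770e+5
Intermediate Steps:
u = -1240 (u = -4*310 = -1240)
X(C, I) = (-14 + C)/(2*I) (X(C, I) = (-14 + C)/((2*I)) = (-14 + C)*(1/(2*I)) = (-14 + C)/(2*I))
111*(X(23, -9) + u) = 111*((½)*(-14 + 23)/(-9) - 1240) = 111*((½)*(-⅑)*9 - 1240) = 111*(-½ - 1240) = 111*(-2481/2) = -275391/2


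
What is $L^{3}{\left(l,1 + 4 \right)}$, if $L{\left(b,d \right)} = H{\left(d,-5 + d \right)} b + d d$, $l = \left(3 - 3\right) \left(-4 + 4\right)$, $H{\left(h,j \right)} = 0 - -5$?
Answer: $15625$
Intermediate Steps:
$H{\left(h,j \right)} = 5$ ($H{\left(h,j \right)} = 0 + 5 = 5$)
$l = 0$ ($l = 0 \cdot 0 = 0$)
$L{\left(b,d \right)} = d^{2} + 5 b$ ($L{\left(b,d \right)} = 5 b + d d = 5 b + d^{2} = d^{2} + 5 b$)
$L^{3}{\left(l,1 + 4 \right)} = \left(\left(1 + 4\right)^{2} + 5 \cdot 0\right)^{3} = \left(5^{2} + 0\right)^{3} = \left(25 + 0\right)^{3} = 25^{3} = 15625$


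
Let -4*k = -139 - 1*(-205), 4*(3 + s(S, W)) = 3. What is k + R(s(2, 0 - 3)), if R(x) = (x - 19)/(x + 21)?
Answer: -529/30 ≈ -17.633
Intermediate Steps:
s(S, W) = -9/4 (s(S, W) = -3 + (¼)*3 = -3 + ¾ = -9/4)
k = -33/2 (k = -(-139 - 1*(-205))/4 = -(-139 + 205)/4 = -¼*66 = -33/2 ≈ -16.500)
R(x) = (-19 + x)/(21 + x)
k + R(s(2, 0 - 3)) = -33/2 + (-19 - 9/4)/(21 - 9/4) = -33/2 - 85/4/(75/4) = -33/2 + (4/75)*(-85/4) = -33/2 - 17/15 = -529/30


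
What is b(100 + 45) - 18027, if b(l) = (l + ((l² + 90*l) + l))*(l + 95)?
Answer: 8229573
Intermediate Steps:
b(l) = (95 + l)*(l² + 92*l) (b(l) = (l + (l² + 91*l))*(95 + l) = (l² + 92*l)*(95 + l) = (95 + l)*(l² + 92*l))
b(100 + 45) - 18027 = (100 + 45)*(8740 + (100 + 45)² + 187*(100 + 45)) - 18027 = 145*(8740 + 145² + 187*145) - 18027 = 145*(8740 + 21025 + 27115) - 18027 = 145*56880 - 18027 = 8247600 - 18027 = 8229573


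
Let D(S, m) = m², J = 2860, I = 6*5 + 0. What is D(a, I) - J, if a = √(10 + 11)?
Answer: -1960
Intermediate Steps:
I = 30 (I = 30 + 0 = 30)
a = √21 ≈ 4.5826
D(a, I) - J = 30² - 1*2860 = 900 - 2860 = -1960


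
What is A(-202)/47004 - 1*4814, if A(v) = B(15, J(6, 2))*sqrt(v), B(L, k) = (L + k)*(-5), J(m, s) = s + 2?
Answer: -4814 - 95*I*sqrt(202)/47004 ≈ -4814.0 - 0.028725*I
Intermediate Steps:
J(m, s) = 2 + s
B(L, k) = -5*L - 5*k
A(v) = -95*sqrt(v) (A(v) = (-5*15 - 5*(2 + 2))*sqrt(v) = (-75 - 5*4)*sqrt(v) = (-75 - 20)*sqrt(v) = -95*sqrt(v))
A(-202)/47004 - 1*4814 = -95*I*sqrt(202)/47004 - 1*4814 = -95*I*sqrt(202)*(1/47004) - 4814 = -95*I*sqrt(202)/47004 - 4814 = -4814 - 95*I*sqrt(202)/47004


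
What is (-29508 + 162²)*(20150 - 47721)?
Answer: 89991744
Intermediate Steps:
(-29508 + 162²)*(20150 - 47721) = (-29508 + 26244)*(-27571) = -3264*(-27571) = 89991744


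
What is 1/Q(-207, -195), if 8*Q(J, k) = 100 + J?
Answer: -8/107 ≈ -0.074766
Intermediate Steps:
Q(J, k) = 25/2 + J/8 (Q(J, k) = (100 + J)/8 = 25/2 + J/8)
1/Q(-207, -195) = 1/(25/2 + (⅛)*(-207)) = 1/(25/2 - 207/8) = 1/(-107/8) = -8/107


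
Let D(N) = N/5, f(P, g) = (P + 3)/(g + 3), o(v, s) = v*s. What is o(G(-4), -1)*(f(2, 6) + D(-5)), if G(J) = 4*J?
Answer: -64/9 ≈ -7.1111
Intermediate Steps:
o(v, s) = s*v
f(P, g) = (3 + P)/(3 + g)
D(N) = N/5 (D(N) = N*(⅕) = N/5)
o(G(-4), -1)*(f(2, 6) + D(-5)) = (-4*(-4))*((3 + 2)/(3 + 6) + (⅕)*(-5)) = (-1*(-16))*(5/9 - 1) = 16*((⅑)*5 - 1) = 16*(5/9 - 1) = 16*(-4/9) = -64/9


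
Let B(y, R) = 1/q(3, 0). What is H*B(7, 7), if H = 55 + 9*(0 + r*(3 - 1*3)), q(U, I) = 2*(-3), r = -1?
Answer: -55/6 ≈ -9.1667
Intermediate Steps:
q(U, I) = -6
B(y, R) = -⅙ (B(y, R) = 1/(-6) = -⅙)
H = 55 (H = 55 + 9*(0 - (3 - 1*3)) = 55 + 9*(0 - (3 - 3)) = 55 + 9*(0 - 1*0) = 55 + 9*(0 + 0) = 55 + 9*0 = 55 + 0 = 55)
H*B(7, 7) = 55*(-⅙) = -55/6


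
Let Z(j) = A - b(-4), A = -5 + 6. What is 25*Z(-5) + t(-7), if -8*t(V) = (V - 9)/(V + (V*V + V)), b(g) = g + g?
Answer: 7877/35 ≈ 225.06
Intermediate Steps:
b(g) = 2*g
A = 1
Z(j) = 9 (Z(j) = 1 - 2*(-4) = 1 - 1*(-8) = 1 + 8 = 9)
t(V) = -(-9 + V)/(8*(V² + 2*V)) (t(V) = -(V - 9)/(8*(V + (V*V + V))) = -(-9 + V)/(8*(V + (V² + V))) = -(-9 + V)/(8*(V + (V + V²))) = -(-9 + V)/(8*(V² + 2*V)))
25*Z(-5) + t(-7) = 25*9 + (⅛)*(9 - 1*(-7))/(-7*(2 - 7)) = 225 + (⅛)*(-⅐)*(9 + 7)/(-5) = 225 + (⅛)*(-⅐)*(-⅕)*16 = 225 + 2/35 = 7877/35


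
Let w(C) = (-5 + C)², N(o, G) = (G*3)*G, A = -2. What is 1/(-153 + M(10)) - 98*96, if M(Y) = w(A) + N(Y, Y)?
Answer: -1843967/196 ≈ -9408.0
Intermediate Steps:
N(o, G) = 3*G² (N(o, G) = (3*G)*G = 3*G²)
M(Y) = 49 + 3*Y² (M(Y) = (-5 - 2)² + 3*Y² = (-7)² + 3*Y² = 49 + 3*Y²)
1/(-153 + M(10)) - 98*96 = 1/(-153 + (49 + 3*10²)) - 98*96 = 1/(-153 + (49 + 3*100)) - 9408 = 1/(-153 + (49 + 300)) - 9408 = 1/(-153 + 349) - 9408 = 1/196 - 9408 = -1843967/196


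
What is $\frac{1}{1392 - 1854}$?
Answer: $- \frac{1}{462} \approx -0.0021645$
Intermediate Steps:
$\frac{1}{1392 - 1854} = \frac{1}{-462} = - \frac{1}{462}$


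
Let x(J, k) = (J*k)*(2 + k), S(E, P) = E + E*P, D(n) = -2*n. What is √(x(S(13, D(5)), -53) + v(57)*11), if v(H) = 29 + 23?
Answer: I*√315679 ≈ 561.85*I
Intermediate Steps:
v(H) = 52
x(J, k) = J*k*(2 + k)
√(x(S(13, D(5)), -53) + v(57)*11) = √((13*(1 - 2*5))*(-53)*(2 - 53) + 52*11) = √((13*(1 - 10))*(-53)*(-51) + 572) = √((13*(-9))*(-53)*(-51) + 572) = √(-117*(-53)*(-51) + 572) = √(-316251 + 572) = √(-315679) = I*√315679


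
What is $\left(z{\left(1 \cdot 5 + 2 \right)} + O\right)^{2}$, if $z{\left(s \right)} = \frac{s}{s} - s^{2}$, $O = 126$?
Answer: $6084$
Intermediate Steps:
$z{\left(s \right)} = 1 - s^{2}$
$\left(z{\left(1 \cdot 5 + 2 \right)} + O\right)^{2} = \left(\left(1 - \left(1 \cdot 5 + 2\right)^{2}\right) + 126\right)^{2} = \left(\left(1 - \left(5 + 2\right)^{2}\right) + 126\right)^{2} = \left(\left(1 - 7^{2}\right) + 126\right)^{2} = \left(\left(1 - 49\right) + 126\right)^{2} = \left(-48 + 126\right)^{2} = 78^{2} = 6084$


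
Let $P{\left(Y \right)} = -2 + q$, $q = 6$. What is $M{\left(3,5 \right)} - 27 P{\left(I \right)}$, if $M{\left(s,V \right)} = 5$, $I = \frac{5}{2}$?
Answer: $-103$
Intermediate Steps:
$I = \frac{5}{2}$ ($I = 5 \cdot \frac{1}{2} = \frac{5}{2} \approx 2.5$)
$P{\left(Y \right)} = 4$ ($P{\left(Y \right)} = -2 + 6 = 4$)
$M{\left(3,5 \right)} - 27 P{\left(I \right)} = 5 - 108 = -103$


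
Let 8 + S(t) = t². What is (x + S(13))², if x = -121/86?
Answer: 188375625/7396 ≈ 25470.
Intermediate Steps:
S(t) = -8 + t²
x = -121/86 (x = -121*1/86 = -121/86 ≈ -1.4070)
(x + S(13))² = (-121/86 + (-8 + 13²))² = (-121/86 + (-8 + 169))² = (-121/86 + 161)² = (13725/86)² = 188375625/7396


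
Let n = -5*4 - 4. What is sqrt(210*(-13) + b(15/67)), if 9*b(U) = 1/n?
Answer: I*sqrt(3538086)/36 ≈ 52.249*I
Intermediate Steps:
n = -24 (n = -20 - 4 = -24)
b(U) = -1/216 (b(U) = (1/9)/(-24) = (1/9)*(-1/24) = -1/216)
sqrt(210*(-13) + b(15/67)) = sqrt(210*(-13) - 1/216) = sqrt(-2730 - 1/216) = sqrt(-589681/216) = I*sqrt(3538086)/36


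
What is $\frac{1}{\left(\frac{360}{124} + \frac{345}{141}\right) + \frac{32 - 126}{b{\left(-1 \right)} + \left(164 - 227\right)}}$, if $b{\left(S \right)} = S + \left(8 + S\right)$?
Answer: $\frac{83049}{581273} \approx 0.14287$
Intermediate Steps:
$b{\left(S \right)} = 8 + 2 S$
$\frac{1}{\left(\frac{360}{124} + \frac{345}{141}\right) + \frac{32 - 126}{b{\left(-1 \right)} + \left(164 - 227\right)}} = \frac{1}{\left(\frac{360}{124} + \frac{345}{141}\right) + \frac{32 - 126}{\left(8 + 2 \left(-1\right)\right) + \left(164 - 227\right)}} = \frac{1}{\left(360 \cdot \frac{1}{124} + 345 \cdot \frac{1}{141}\right) - \frac{94}{\left(8 - 2\right) - 63}} = \frac{1}{\left(\frac{90}{31} + \frac{115}{47}\right) - \frac{94}{6 - 63}} = \frac{1}{\frac{7795}{1457} - \frac{94}{-57}} = \frac{1}{\frac{7795}{1457} - - \frac{94}{57}} = \frac{1}{\frac{7795}{1457} + \frac{94}{57}} = \frac{1}{\frac{581273}{83049}} = \frac{83049}{581273}$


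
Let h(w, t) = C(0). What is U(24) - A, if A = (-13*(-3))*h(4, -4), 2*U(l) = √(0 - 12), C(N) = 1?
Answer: -39 + I*√3 ≈ -39.0 + 1.732*I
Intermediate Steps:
U(l) = I*√3 (U(l) = √(0 - 12)/2 = √(-12)/2 = (2*I*√3)/2 = I*√3)
h(w, t) = 1
A = 39 (A = -13*(-3)*1 = 39*1 = 39)
U(24) - A = I*√3 - 1*39 = I*√3 - 39 = -39 + I*√3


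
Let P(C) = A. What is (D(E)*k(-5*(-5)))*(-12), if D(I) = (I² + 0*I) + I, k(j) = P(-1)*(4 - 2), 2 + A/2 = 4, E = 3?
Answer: -1152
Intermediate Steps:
A = 4 (A = -4 + 2*4 = -4 + 8 = 4)
P(C) = 4
k(j) = 8 (k(j) = 4*(4 - 2) = 4*2 = 8)
D(I) = I + I² (D(I) = (I² + 0) + I = I² + I = I + I²)
(D(E)*k(-5*(-5)))*(-12) = ((3*(1 + 3))*8)*(-12) = ((3*4)*8)*(-12) = (12*8)*(-12) = 96*(-12) = -1152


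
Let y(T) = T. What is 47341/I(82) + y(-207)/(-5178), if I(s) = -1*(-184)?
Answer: 40861631/158792 ≈ 257.33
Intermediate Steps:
I(s) = 184
47341/I(82) + y(-207)/(-5178) = 47341/184 - 207/(-5178) = 47341*(1/184) - 207*(-1/5178) = 47341/184 + 69/1726 = 40861631/158792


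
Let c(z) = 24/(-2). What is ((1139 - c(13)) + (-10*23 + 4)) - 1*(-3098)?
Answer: 4023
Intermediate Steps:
c(z) = -12 (c(z) = 24*(-½) = -12)
((1139 - c(13)) + (-10*23 + 4)) - 1*(-3098) = ((1139 - 1*(-12)) + (-10*23 + 4)) - 1*(-3098) = ((1139 + 12) + (-230 + 4)) + 3098 = (1151 - 226) + 3098 = 925 + 3098 = 4023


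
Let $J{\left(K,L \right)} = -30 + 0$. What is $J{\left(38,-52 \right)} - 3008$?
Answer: $-3038$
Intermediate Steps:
$J{\left(K,L \right)} = -30$
$J{\left(38,-52 \right)} - 3008 = -30 - 3008 = -3038$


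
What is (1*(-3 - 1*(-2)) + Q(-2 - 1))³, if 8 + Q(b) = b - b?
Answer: -729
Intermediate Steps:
Q(b) = -8 (Q(b) = -8 + (b - b) = -8 + 0 = -8)
(1*(-3 - 1*(-2)) + Q(-2 - 1))³ = (1*(-3 - 1*(-2)) - 8)³ = (1*(-3 + 2) - 8)³ = (1*(-1) - 8)³ = (-1 - 8)³ = (-9)³ = -729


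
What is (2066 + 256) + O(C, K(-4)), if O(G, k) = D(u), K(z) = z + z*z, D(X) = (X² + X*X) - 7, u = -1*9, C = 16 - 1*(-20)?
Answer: 2477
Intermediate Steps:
C = 36 (C = 16 + 20 = 36)
u = -9
D(X) = -7 + 2*X² (D(X) = (X² + X²) - 7 = 2*X² - 7 = -7 + 2*X²)
K(z) = z + z²
O(G, k) = 155 (O(G, k) = -7 + 2*(-9)² = -7 + 2*81 = -7 + 162 = 155)
(2066 + 256) + O(C, K(-4)) = (2066 + 256) + 155 = 2322 + 155 = 2477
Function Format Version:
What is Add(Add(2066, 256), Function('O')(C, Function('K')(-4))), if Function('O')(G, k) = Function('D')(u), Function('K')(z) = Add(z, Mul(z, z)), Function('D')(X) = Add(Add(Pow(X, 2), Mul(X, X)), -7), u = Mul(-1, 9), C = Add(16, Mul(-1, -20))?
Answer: 2477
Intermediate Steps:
C = 36 (C = Add(16, 20) = 36)
u = -9
Function('D')(X) = Add(-7, Mul(2, Pow(X, 2))) (Function('D')(X) = Add(Add(Pow(X, 2), Pow(X, 2)), -7) = Add(Mul(2, Pow(X, 2)), -7) = Add(-7, Mul(2, Pow(X, 2))))
Function('K')(z) = Add(z, Pow(z, 2))
Function('O')(G, k) = 155 (Function('O')(G, k) = Add(-7, Mul(2, Pow(-9, 2))) = Add(-7, Mul(2, 81)) = Add(-7, 162) = 155)
Add(Add(2066, 256), Function('O')(C, Function('K')(-4))) = Add(Add(2066, 256), 155) = Add(2322, 155) = 2477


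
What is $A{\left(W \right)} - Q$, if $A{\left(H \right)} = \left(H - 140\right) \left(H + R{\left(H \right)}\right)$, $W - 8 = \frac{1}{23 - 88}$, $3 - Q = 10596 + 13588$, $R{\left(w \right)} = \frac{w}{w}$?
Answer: $\frac{97153421}{4225} \approx 22995.0$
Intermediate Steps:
$R{\left(w \right)} = 1$
$Q = -24181$ ($Q = 3 - \left(10596 + 13588\right) = 3 - 24184 = -24181$)
$W = \frac{519}{65}$ ($W = 8 + \frac{1}{23 - 88} = 8 + \frac{1}{-65} = 8 - \frac{1}{65} = \frac{519}{65} \approx 7.9846$)
$A{\left(H \right)} = \left(1 + H\right) \left(-140 + H\right)$ ($A{\left(H \right)} = \left(H - 140\right) \left(H + 1\right) = \left(-140 + H\right) \left(1 + H\right) = \left(1 + H\right) \left(-140 + H\right)$)
$A{\left(W \right)} - Q = \left(-140 + \left(\frac{519}{65}\right)^{2} - \frac{72141}{65}\right) - -24181 = \left(-140 + \frac{269361}{4225} - \frac{72141}{65}\right) + 24181 = - \frac{5011304}{4225} + 24181 = \frac{97153421}{4225}$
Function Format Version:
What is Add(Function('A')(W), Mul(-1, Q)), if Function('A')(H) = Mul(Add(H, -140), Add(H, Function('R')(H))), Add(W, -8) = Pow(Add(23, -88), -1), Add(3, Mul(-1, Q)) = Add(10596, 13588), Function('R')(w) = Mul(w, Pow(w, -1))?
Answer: Rational(97153421, 4225) ≈ 22995.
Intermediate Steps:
Function('R')(w) = 1
Q = -24181 (Q = Add(3, Mul(-1, Add(10596, 13588))) = Add(3, Mul(-1, 24184)) = Add(3, -24184) = -24181)
W = Rational(519, 65) (W = Add(8, Pow(Add(23, -88), -1)) = Add(8, Pow(-65, -1)) = Add(8, Rational(-1, 65)) = Rational(519, 65) ≈ 7.9846)
Function('A')(H) = Mul(Add(1, H), Add(-140, H)) (Function('A')(H) = Mul(Add(H, -140), Add(H, 1)) = Mul(Add(-140, H), Add(1, H)) = Mul(Add(1, H), Add(-140, H)))
Add(Function('A')(W), Mul(-1, Q)) = Add(Add(-140, Pow(Rational(519, 65), 2), Mul(-139, Rational(519, 65))), Mul(-1, -24181)) = Add(Add(-140, Rational(269361, 4225), Rational(-72141, 65)), 24181) = Add(Rational(-5011304, 4225), 24181) = Rational(97153421, 4225)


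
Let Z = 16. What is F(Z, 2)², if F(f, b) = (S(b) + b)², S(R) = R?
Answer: 256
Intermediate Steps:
F(f, b) = 4*b² (F(f, b) = (b + b)² = (2*b)² = 4*b²)
F(Z, 2)² = (4*2²)² = (4*4)² = 16² = 256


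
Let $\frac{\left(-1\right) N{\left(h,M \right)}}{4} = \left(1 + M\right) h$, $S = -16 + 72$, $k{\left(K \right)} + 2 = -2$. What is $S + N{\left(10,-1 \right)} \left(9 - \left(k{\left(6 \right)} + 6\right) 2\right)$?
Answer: $56$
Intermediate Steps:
$k{\left(K \right)} = -4$ ($k{\left(K \right)} = -2 - 2 = -4$)
$S = 56$
$N{\left(h,M \right)} = - 4 h \left(1 + M\right)$ ($N{\left(h,M \right)} = - 4 \left(1 + M\right) h = - 4 h \left(1 + M\right)$)
$S + N{\left(10,-1 \right)} \left(9 - \left(k{\left(6 \right)} + 6\right) 2\right) = 56 + \left(-4\right) 10 \left(1 - 1\right) \left(9 - \left(-4 + 6\right) 2\right) = 56 + \left(-4\right) 10 \cdot 0 \left(9 - 2 \cdot 2\right) = 56 + 0 \left(9 - 4\right) = 56 + 0 \cdot 5 = 56 + 0 = 56$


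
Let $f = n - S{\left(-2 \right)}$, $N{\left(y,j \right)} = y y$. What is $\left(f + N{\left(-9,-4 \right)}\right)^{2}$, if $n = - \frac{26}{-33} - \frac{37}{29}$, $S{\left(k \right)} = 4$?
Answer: $\frac{5361461284}{915849} \approx 5854.1$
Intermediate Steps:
$N{\left(y,j \right)} = y^{2}$
$n = - \frac{467}{957}$ ($n = \left(-26\right) \left(- \frac{1}{33}\right) - \frac{37}{29} = \frac{26}{33} - \frac{37}{29} = - \frac{467}{957} \approx -0.48798$)
$f = - \frac{4295}{957}$ ($f = - \frac{467}{957} - 4 = - \frac{4295}{957} \approx -4.488$)
$\left(f + N{\left(-9,-4 \right)}\right)^{2} = \left(- \frac{4295}{957} + \left(-9\right)^{2}\right)^{2} = \left(- \frac{4295}{957} + 81\right)^{2} = \left(\frac{73222}{957}\right)^{2} = \frac{5361461284}{915849}$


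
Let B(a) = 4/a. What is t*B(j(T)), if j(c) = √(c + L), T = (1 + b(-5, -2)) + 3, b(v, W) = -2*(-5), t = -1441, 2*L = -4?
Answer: -2882*√3/3 ≈ -1663.9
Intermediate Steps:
L = -2 (L = (½)*(-4) = -2)
b(v, W) = 10
T = 14 (T = (1 + 10) + 3 = 11 + 3 = 14)
j(c) = √(-2 + c) (j(c) = √(c - 2) = √(-2 + c))
t*B(j(T)) = -5764/(√(-2 + 14)) = -5764/(√12) = -5764/(2*√3) = -5764*√3/6 = -2882*√3/3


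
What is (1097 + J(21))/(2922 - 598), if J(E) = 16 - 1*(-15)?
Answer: 282/581 ≈ 0.48537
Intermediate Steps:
J(E) = 31 (J(E) = 16 + 15 = 31)
(1097 + J(21))/(2922 - 598) = (1097 + 31)/(2922 - 598) = 1128/2324 = 1128*(1/2324) = 282/581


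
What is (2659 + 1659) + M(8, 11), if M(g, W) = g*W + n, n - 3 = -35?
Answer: 4374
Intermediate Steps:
n = -32 (n = 3 - 35 = -32)
M(g, W) = -32 + W*g (M(g, W) = g*W - 32 = W*g - 32 = -32 + W*g)
(2659 + 1659) + M(8, 11) = (2659 + 1659) + (-32 + 11*8) = 4318 + (-32 + 88) = 4318 + 56 = 4374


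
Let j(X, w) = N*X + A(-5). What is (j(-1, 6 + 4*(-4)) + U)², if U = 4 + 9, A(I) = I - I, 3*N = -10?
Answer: 2401/9 ≈ 266.78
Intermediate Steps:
N = -10/3 (N = (⅓)*(-10) = -10/3 ≈ -3.3333)
A(I) = 0
j(X, w) = -10*X/3 (j(X, w) = -10*X/3 + 0 = -10*X/3)
U = 13
(j(-1, 6 + 4*(-4)) + U)² = (-10/3*(-1) + 13)² = (10/3 + 13)² = (49/3)² = 2401/9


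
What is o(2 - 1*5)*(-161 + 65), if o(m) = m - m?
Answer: 0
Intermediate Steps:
o(m) = 0
o(2 - 1*5)*(-161 + 65) = 0*(-161 + 65) = 0*(-96) = 0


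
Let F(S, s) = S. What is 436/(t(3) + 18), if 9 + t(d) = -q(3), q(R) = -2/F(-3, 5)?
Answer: 1308/25 ≈ 52.320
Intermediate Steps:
q(R) = ⅔ (q(R) = -2/(-3) = -2*(-⅓) = ⅔)
t(d) = -29/3 (t(d) = -9 - 1*⅔ = -9 - ⅔ = -29/3)
436/(t(3) + 18) = 436/(-29/3 + 18) = 436/(25/3) = 436*(3/25) = 1308/25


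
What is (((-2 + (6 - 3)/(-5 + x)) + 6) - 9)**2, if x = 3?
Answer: 169/4 ≈ 42.250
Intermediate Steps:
(((-2 + (6 - 3)/(-5 + x)) + 6) - 9)**2 = (((-2 + (6 - 3)/(-5 + 3)) + 6) - 9)**2 = (((-2 + 3/(-2)) + 6) - 9)**2 = (((-2 + 3*(-1/2)) + 6) - 9)**2 = (((-2 - 3/2) + 6) - 9)**2 = ((-7/2 + 6) - 9)**2 = (5/2 - 9)**2 = (-13/2)**2 = 169/4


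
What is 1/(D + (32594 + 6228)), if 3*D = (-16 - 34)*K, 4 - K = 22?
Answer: 1/39122 ≈ 2.5561e-5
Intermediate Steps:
K = -18 (K = 4 - 1*22 = 4 - 22 = -18)
D = 300 (D = ((-16 - 34)*(-18))/3 = (-50*(-18))/3 = (⅓)*900 = 300)
1/(D + (32594 + 6228)) = 1/(300 + (32594 + 6228)) = 1/(300 + 38822) = 1/39122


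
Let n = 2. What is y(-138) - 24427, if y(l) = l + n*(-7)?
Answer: -24579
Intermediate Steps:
y(l) = -14 + l (y(l) = l + 2*(-7) = l - 14 = -14 + l)
y(-138) - 24427 = (-14 - 138) - 24427 = -152 - 24427 = -24579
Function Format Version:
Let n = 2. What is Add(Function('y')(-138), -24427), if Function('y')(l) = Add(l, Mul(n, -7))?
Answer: -24579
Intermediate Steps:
Function('y')(l) = Add(-14, l) (Function('y')(l) = Add(l, Mul(2, -7)) = Add(l, -14) = Add(-14, l))
Add(Function('y')(-138), -24427) = Add(Add(-14, -138), -24427) = Add(-152, -24427) = -24579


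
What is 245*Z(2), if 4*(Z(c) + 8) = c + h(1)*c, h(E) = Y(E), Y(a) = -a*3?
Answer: -2205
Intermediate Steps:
Y(a) = -3*a
h(E) = -3*E
Z(c) = -8 - c/2 (Z(c) = -8 + (c + (-3*1)*c)/4 = -8 + (c - 3*c)/4 = -8 + (-2*c)/4 = -8 - c/2)
245*Z(2) = 245*(-8 - 1/2*2) = 245*(-8 - 1) = 245*(-9) = -2205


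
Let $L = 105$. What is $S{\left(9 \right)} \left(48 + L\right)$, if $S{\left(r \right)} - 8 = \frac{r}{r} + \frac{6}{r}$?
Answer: $1479$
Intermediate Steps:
$S{\left(r \right)} = 9 + \frac{6}{r}$ ($S{\left(r \right)} = 8 + \left(\frac{r}{r} + \frac{6}{r}\right) = 8 + \left(1 + \frac{6}{r}\right) = 9 + \frac{6}{r}$)
$S{\left(9 \right)} \left(48 + L\right) = \left(9 + \frac{6}{9}\right) \left(48 + 105\right) = \left(9 + 6 \cdot \frac{1}{9}\right) 153 = \left(9 + \frac{2}{3}\right) 153 = \frac{29}{3} \cdot 153 = 1479$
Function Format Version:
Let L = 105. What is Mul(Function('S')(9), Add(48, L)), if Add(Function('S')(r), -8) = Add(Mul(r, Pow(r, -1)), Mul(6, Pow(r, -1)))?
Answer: 1479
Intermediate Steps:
Function('S')(r) = Add(9, Mul(6, Pow(r, -1))) (Function('S')(r) = Add(8, Add(Mul(r, Pow(r, -1)), Mul(6, Pow(r, -1)))) = Add(8, Add(1, Mul(6, Pow(r, -1)))) = Add(9, Mul(6, Pow(r, -1))))
Mul(Function('S')(9), Add(48, L)) = Mul(Add(9, Mul(6, Pow(9, -1))), Add(48, 105)) = Mul(Add(9, Mul(6, Rational(1, 9))), 153) = Mul(Add(9, Rational(2, 3)), 153) = Mul(Rational(29, 3), 153) = 1479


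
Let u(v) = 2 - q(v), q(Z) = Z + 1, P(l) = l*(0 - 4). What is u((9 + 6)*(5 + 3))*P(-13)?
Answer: -6188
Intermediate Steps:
P(l) = -4*l (P(l) = l*(-4) = -4*l)
q(Z) = 1 + Z
u(v) = 1 - v (u(v) = 2 - (1 + v) = 2 + (-1 - v) = 1 - v)
u((9 + 6)*(5 + 3))*P(-13) = (1 - (9 + 6)*(5 + 3))*(-4*(-13)) = (1 - 15*8)*52 = (1 - 1*120)*52 = (1 - 120)*52 = -119*52 = -6188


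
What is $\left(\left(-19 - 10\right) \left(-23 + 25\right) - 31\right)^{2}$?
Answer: $7921$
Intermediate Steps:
$\left(\left(-19 - 10\right) \left(-23 + 25\right) - 31\right)^{2} = \left(\left(-29\right) 2 - 31\right)^{2} = \left(-58 - 31\right)^{2} = \left(-89\right)^{2} = 7921$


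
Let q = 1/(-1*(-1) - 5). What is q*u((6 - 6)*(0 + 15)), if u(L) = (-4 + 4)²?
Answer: 0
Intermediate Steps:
u(L) = 0 (u(L) = 0² = 0)
q = -¼ (q = 1/(1 - 5) = 1/(-4) = -¼ ≈ -0.25000)
q*u((6 - 6)*(0 + 15)) = -¼*0 = 0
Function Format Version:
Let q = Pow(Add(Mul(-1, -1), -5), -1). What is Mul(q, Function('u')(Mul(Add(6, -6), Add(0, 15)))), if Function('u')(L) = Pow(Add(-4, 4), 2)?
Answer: 0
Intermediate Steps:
Function('u')(L) = 0 (Function('u')(L) = Pow(0, 2) = 0)
q = Rational(-1, 4) (q = Pow(Add(1, -5), -1) = Pow(-4, -1) = Rational(-1, 4) ≈ -0.25000)
Mul(q, Function('u')(Mul(Add(6, -6), Add(0, 15)))) = Mul(Rational(-1, 4), 0) = 0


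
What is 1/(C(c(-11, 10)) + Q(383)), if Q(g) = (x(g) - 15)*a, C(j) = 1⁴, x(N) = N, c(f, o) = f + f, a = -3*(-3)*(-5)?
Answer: -1/16559 ≈ -6.0390e-5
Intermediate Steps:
a = -45 (a = 9*(-5) = -45)
c(f, o) = 2*f
C(j) = 1
Q(g) = 675 - 45*g (Q(g) = (g - 15)*(-45) = (-15 + g)*(-45) = 675 - 45*g)
1/(C(c(-11, 10)) + Q(383)) = 1/(1 + (675 - 45*383)) = 1/(1 + (675 - 17235)) = 1/(1 - 16560) = 1/(-16559) = -1/16559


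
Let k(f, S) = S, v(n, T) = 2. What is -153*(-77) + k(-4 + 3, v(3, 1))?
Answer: 11783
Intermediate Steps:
-153*(-77) + k(-4 + 3, v(3, 1)) = -153*(-77) + 2 = 11781 + 2 = 11783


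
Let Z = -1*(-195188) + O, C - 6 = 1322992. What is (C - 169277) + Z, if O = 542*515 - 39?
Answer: 1628000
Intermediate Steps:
C = 1322998 (C = 6 + 1322992 = 1322998)
O = 279091 (O = 279130 - 39 = 279091)
Z = 474279 (Z = -1*(-195188) + 279091 = 195188 + 279091 = 474279)
(C - 169277) + Z = (1322998 - 169277) + 474279 = 1153721 + 474279 = 1628000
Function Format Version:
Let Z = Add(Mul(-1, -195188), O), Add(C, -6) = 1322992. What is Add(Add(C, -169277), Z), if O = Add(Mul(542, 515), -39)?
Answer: 1628000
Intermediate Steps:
C = 1322998 (C = Add(6, 1322992) = 1322998)
O = 279091 (O = Add(279130, -39) = 279091)
Z = 474279 (Z = Add(Mul(-1, -195188), 279091) = Add(195188, 279091) = 474279)
Add(Add(C, -169277), Z) = Add(Add(1322998, -169277), 474279) = Add(1153721, 474279) = 1628000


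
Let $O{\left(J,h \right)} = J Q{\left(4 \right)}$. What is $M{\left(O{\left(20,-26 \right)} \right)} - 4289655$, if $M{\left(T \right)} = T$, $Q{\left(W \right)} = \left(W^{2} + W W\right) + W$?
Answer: $-4288935$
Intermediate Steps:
$Q{\left(W \right)} = W + 2 W^{2}$ ($Q{\left(W \right)} = \left(W^{2} + W^{2}\right) + W = 2 W^{2} + W = W + 2 W^{2}$)
$O{\left(J,h \right)} = 36 J$ ($O{\left(J,h \right)} = J 4 \left(1 + 2 \cdot 4\right) = J 4 \left(1 + 8\right) = J 4 \cdot 9 = J 36 = 36 J$)
$M{\left(O{\left(20,-26 \right)} \right)} - 4289655 = 36 \cdot 20 - 4289655 = 720 - 4289655 = -4288935$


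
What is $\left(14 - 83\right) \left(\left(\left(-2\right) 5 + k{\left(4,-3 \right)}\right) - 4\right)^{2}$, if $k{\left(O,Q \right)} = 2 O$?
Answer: $-2484$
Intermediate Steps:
$\left(14 - 83\right) \left(\left(\left(-2\right) 5 + k{\left(4,-3 \right)}\right) - 4\right)^{2} = \left(14 - 83\right) \left(\left(\left(-2\right) 5 + 2 \cdot 4\right) - 4\right)^{2} = - 69 \left(\left(-10 + 8\right) - 4\right)^{2} = - 69 \left(-2 - 4\right)^{2} = - 69 \left(-6\right)^{2} = \left(-69\right) 36 = -2484$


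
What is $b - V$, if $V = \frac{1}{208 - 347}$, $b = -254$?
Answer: $- \frac{35305}{139} \approx -253.99$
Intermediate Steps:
$V = - \frac{1}{139}$ ($V = \frac{1}{-139} = - \frac{1}{139} \approx -0.0071942$)
$b - V = -254 - - \frac{1}{139} = -254 + \frac{1}{139} = - \frac{35305}{139}$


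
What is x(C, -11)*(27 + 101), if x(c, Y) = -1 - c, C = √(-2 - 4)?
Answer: -128 - 128*I*√6 ≈ -128.0 - 313.53*I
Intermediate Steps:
C = I*√6 (C = √(-6) = I*√6 ≈ 2.4495*I)
x(C, -11)*(27 + 101) = (-1 - I*√6)*(27 + 101) = (-1 - I*√6)*128 = -128 - 128*I*√6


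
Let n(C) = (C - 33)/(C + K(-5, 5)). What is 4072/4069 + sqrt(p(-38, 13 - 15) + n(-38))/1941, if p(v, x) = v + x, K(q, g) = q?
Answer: 4072/4069 + I*sqrt(70907)/83463 ≈ 1.0007 + 0.0031904*I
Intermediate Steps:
n(C) = (-33 + C)/(-5 + C) (n(C) = (C - 33)/(C - 5) = (-33 + C)/(-5 + C))
4072/4069 + sqrt(p(-38, 13 - 15) + n(-38))/1941 = 4072/4069 + sqrt((-38 + (13 - 15)) + (-33 - 38)/(-5 - 38))/1941 = 4072*(1/4069) + sqrt((-38 - 2) - 71/(-43))*(1/1941) = 4072/4069 + sqrt(-40 - 1/43*(-71))*(1/1941) = 4072/4069 + sqrt(-40 + 71/43)*(1/1941) = 4072/4069 + sqrt(-1649/43)*(1/1941) = 4072/4069 + (I*sqrt(70907)/43)*(1/1941) = 4072/4069 + I*sqrt(70907)/83463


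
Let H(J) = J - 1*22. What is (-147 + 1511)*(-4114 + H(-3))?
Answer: -5645596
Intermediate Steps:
H(J) = -22 + J (H(J) = J - 22 = -22 + J)
(-147 + 1511)*(-4114 + H(-3)) = (-147 + 1511)*(-4114 + (-22 - 3)) = 1364*(-4114 - 25) = 1364*(-4139) = -5645596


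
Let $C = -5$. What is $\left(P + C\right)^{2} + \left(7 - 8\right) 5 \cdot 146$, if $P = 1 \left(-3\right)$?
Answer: $-666$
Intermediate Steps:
$P = -3$
$\left(P + C\right)^{2} + \left(7 - 8\right) 5 \cdot 146 = \left(-3 - 5\right)^{2} + \left(7 - 8\right) 5 \cdot 146 = \left(-8\right)^{2} + \left(-1\right) 5 \cdot 146 = 64 - 730 = -666$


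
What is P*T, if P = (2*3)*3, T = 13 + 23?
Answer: 648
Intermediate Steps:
T = 36
P = 18 (P = 6*3 = 18)
P*T = 18*36 = 648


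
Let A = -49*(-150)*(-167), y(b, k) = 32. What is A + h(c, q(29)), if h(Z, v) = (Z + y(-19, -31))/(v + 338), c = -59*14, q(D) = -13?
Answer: -398922044/325 ≈ -1.2275e+6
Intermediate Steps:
c = -826
A = -1227450 (A = 7350*(-167) = -1227450)
h(Z, v) = (32 + Z)/(338 + v) (h(Z, v) = (Z + 32)/(v + 338) = (32 + Z)/(338 + v))
A + h(c, q(29)) = -1227450 + (32 - 826)/(338 - 13) = -1227450 - 794/325 = -398922044/325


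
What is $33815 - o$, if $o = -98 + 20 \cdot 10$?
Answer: $33713$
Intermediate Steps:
$o = 102$ ($o = -98 + 200 = 102$)
$33815 - o = 33815 - 102 = 33713$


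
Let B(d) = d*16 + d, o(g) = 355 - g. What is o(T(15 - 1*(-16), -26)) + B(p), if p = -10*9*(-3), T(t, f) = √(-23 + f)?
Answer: 4945 - 7*I ≈ 4945.0 - 7.0*I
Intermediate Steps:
p = 270 (p = -90*(-3) = 270)
B(d) = 17*d (B(d) = 16*d + d = 17*d)
o(T(15 - 1*(-16), -26)) + B(p) = (355 - √(-23 - 26)) + 17*270 = (355 - √(-49)) + 4590 = (355 - 7*I) + 4590 = 4945 - 7*I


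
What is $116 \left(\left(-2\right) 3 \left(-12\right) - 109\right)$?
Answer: $-4292$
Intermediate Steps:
$116 \left(\left(-2\right) 3 \left(-12\right) - 109\right) = 116 \left(\left(-6\right) \left(-12\right) - 109\right) = 116 \left(72 - 109\right) = 116 \left(-37\right) = -4292$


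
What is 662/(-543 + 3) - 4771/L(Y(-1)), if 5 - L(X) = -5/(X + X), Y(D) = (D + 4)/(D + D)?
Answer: -193391/135 ≈ -1432.5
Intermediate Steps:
Y(D) = (4 + D)/(2*D) (Y(D) = (4 + D)/((2*D)) = (4 + D)*(1/(2*D)) = (4 + D)/(2*D))
L(X) = 5 + 5/(2*X) (L(X) = 5 - (-5)/(X + X) = 5 - (-5)/(2*X) = 5 + 5/(2*X))
662/(-543 + 3) - 4771/L(Y(-1)) = 662/(-543 + 3) - 4771/(5 + 5/(2*(((½)*(4 - 1)/(-1))))) = 662/(-540) - 4771/(5 + 5/(2*(((½)*(-1)*3)))) = 662*(-1/540) - 4771/(5 + 5/(2*(-3/2))) = -331/270 - 4771/(5 + (5/2)*(-⅔)) = -331/270 - 4771/(5 - 5/3) = -331/270 - 4771/10/3 = -331/270 - 4771*3/10 = -331/270 - 14313/10 = -193391/135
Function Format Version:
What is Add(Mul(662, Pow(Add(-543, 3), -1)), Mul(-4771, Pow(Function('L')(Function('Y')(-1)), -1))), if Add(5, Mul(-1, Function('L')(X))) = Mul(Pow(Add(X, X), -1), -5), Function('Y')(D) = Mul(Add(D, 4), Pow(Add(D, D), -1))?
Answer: Rational(-193391, 135) ≈ -1432.5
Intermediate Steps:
Function('Y')(D) = Mul(Rational(1, 2), Pow(D, -1), Add(4, D)) (Function('Y')(D) = Mul(Add(4, D), Pow(Mul(2, D), -1)) = Mul(Add(4, D), Mul(Rational(1, 2), Pow(D, -1))) = Mul(Rational(1, 2), Pow(D, -1), Add(4, D)))
Function('L')(X) = Add(5, Mul(Rational(5, 2), Pow(X, -1))) (Function('L')(X) = Add(5, Mul(-1, Mul(Pow(Add(X, X), -1), -5))) = Add(5, Mul(-1, Mul(Pow(Mul(2, X), -1), -5))) = Add(5, Mul(-1, Mul(Mul(Rational(1, 2), Pow(X, -1)), -5))) = Add(5, Mul(-1, Mul(Rational(-5, 2), Pow(X, -1)))) = Add(5, Mul(Rational(5, 2), Pow(X, -1))))
Add(Mul(662, Pow(Add(-543, 3), -1)), Mul(-4771, Pow(Function('L')(Function('Y')(-1)), -1))) = Add(Mul(662, Pow(Add(-543, 3), -1)), Mul(-4771, Pow(Add(5, Mul(Rational(5, 2), Pow(Mul(Rational(1, 2), Pow(-1, -1), Add(4, -1)), -1))), -1))) = Add(Mul(662, Pow(-540, -1)), Mul(-4771, Pow(Add(5, Mul(Rational(5, 2), Pow(Mul(Rational(1, 2), -1, 3), -1))), -1))) = Add(Mul(662, Rational(-1, 540)), Mul(-4771, Pow(Add(5, Mul(Rational(5, 2), Pow(Rational(-3, 2), -1))), -1))) = Add(Rational(-331, 270), Mul(-4771, Pow(Add(5, Mul(Rational(5, 2), Rational(-2, 3))), -1))) = Add(Rational(-331, 270), Mul(-4771, Pow(Add(5, Rational(-5, 3)), -1))) = Add(Rational(-331, 270), Mul(-4771, Pow(Rational(10, 3), -1))) = Add(Rational(-331, 270), Mul(-4771, Rational(3, 10))) = Add(Rational(-331, 270), Rational(-14313, 10)) = Rational(-193391, 135)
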